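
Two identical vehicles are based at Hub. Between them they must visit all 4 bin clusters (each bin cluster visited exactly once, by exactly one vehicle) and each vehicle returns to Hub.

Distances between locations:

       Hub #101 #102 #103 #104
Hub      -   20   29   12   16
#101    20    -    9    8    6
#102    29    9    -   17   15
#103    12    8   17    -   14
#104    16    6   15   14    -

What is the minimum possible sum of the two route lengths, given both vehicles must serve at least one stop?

Minimum combined distance: 84.

Check every non-empty split of the stops between the two vehicles; for each half take its own optimal tour:
  {#101} + {#102, #103, #104}: 40 + 60 = 100
  {#102} + {#101, #103, #104}: 58 + 42 = 100
  {#101, #102} + {#103, #104}: 58 + 42 = 100
  {#103} + {#101, #102, #104}: 24 + 60 = 84
  {#101, #103} + {#102, #104}: 40 + 60 = 100
  {#102, #103} + {#101, #104}: 58 + 42 = 100
  … (7 splits in total)
Best: vehicle 1 Hub → #103 → Hub = 24; vehicle 2 Hub → #101 → #102 → #104 → Hub = 60; combined 84.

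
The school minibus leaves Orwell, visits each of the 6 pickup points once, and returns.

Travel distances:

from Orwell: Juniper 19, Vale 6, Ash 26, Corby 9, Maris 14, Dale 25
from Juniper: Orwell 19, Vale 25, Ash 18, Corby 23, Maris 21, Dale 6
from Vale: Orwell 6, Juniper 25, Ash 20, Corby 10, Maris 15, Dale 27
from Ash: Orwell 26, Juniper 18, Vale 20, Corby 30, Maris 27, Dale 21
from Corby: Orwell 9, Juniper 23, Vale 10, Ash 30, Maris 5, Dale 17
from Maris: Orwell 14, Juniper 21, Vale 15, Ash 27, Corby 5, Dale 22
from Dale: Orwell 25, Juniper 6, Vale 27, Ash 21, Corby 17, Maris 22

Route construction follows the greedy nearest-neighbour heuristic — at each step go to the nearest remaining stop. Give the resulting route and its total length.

Total distance 95 via the nearest-neighbour route Orwell → Vale → Corby → Maris → Juniper → Dale → Ash → Orwell.

From Orwell: distances to unvisited — Vale=6, Corby=9, Maris=14, Juniper=19, Dale=25, Ash=26. Nearest is Vale (6).
From Vale: distances to unvisited — Corby=10, Maris=15, Ash=20, Juniper=25, Dale=27. Nearest is Corby (10).
From Corby: distances to unvisited — Maris=5, Dale=17, Juniper=23, Ash=30. Nearest is Maris (5).
From Maris: distances to unvisited — Juniper=21, Dale=22, Ash=27. Nearest is Juniper (21).
From Juniper: distances to unvisited — Dale=6, Ash=18. Nearest is Dale (6).
From Dale: distances to unvisited — Ash=21. Nearest is Ash (21).
Return Ash→Orwell: 26.
Total = 6 + 10 + 5 + 21 + 6 + 21 + 26 = 95.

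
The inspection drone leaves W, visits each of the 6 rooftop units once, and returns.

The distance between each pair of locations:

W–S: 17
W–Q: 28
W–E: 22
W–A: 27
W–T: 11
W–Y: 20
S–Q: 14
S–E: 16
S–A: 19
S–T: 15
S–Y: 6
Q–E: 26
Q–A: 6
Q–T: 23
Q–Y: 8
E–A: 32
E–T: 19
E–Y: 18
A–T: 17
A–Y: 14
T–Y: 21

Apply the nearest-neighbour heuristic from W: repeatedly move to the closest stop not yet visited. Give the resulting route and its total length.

100 along W → T → S → Y → Q → A → E → W.

W → [T:11 / S:17 / Y:20 / E:22 / A:27 / Q:28] → T (11)
T → [S:15 / A:17 / E:19 / Y:21 / Q:23] → S (15)
S → [Y:6 / Q:14 / E:16 / A:19] → Y (6)
Y → [Q:8 / A:14 / E:18] → Q (8)
Q → [A:6 / E:26] → A (6)
A → [E:32] → E (32)
Return E→W: 22.
Total = 11 + 15 + 6 + 8 + 6 + 32 + 22 = 100.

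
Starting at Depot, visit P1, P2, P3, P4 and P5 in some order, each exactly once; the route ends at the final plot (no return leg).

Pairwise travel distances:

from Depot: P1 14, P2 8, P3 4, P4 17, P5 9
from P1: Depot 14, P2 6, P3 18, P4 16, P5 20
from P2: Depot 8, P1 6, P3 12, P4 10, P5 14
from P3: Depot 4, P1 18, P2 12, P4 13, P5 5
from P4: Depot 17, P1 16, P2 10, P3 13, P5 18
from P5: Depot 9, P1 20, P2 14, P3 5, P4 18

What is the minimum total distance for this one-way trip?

There are 5! = 120 possible orderings.
Depot - P1 - P2 - P3 - P4 - P5: 14+6+12+13+18 = 63
Depot - P1 - P2 - P3 - P5 - P4: 14+6+12+5+18 = 55
Depot - P1 - P2 - P4 - P3 - P5: 14+6+10+13+5 = 48
Depot - P1 - P2 - P4 - P5 - P3: 14+6+10+18+5 = 53
Depot - P1 - P2 - P5 - P3 - P4: 14+6+14+5+13 = 52
Depot - P1 - P2 - P5 - P4 - P3: 14+6+14+18+13 = 65
Depot - P1 - P3 - P2 - P4 - P5: 14+18+12+10+18 = 72
Depot - P1 - P3 - P2 - P5 - P4: 14+18+12+14+18 = 76
Depot - P1 - P3 - P4 - P2 - P5: 14+18+13+10+14 = 69
Depot - P1 - P3 - P4 - P5 - P2: 14+18+13+18+14 = 77
Depot - P1 - P3 - P5 - P2 - P4: 14+18+5+14+10 = 61
Depot - P1 - P3 - P5 - P4 - P2: 14+18+5+18+10 = 65
Depot - P1 - P4 - P2 - P3 - P5: 14+16+10+12+5 = 57
Depot - P1 - P4 - P2 - P5 - P3: 14+16+10+14+5 = 59
… (106 more)
Depot - P3 - P5 - P4 - P2 - P1: 4+5+18+10+6 = 43  ← best
The minimum is 43.
One shortest path: Depot → P3 → P5 → P4 → P2 → P1.

Minimum one-way distance = 43.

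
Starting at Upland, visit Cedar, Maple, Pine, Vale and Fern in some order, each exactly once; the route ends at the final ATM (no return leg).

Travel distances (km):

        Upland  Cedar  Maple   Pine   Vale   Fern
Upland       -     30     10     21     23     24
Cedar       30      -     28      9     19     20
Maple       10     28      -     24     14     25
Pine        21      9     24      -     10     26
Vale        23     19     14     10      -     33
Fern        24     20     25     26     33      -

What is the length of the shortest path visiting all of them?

There are 5! = 120 possible orderings.
Upland → Cedar → Maple → Pine → Vale → Fern: 30+28+24+10+33 = 125
Upland → Cedar → Maple → Pine → Fern → Vale: 30+28+24+26+33 = 141
Upland → Cedar → Maple → Vale → Pine → Fern: 30+28+14+10+26 = 108
Upland → Cedar → Maple → Vale → Fern → Pine: 30+28+14+33+26 = 131
Upland → Cedar → Maple → Fern → Pine → Vale: 30+28+25+26+10 = 119
Upland → Cedar → Maple → Fern → Vale → Pine: 30+28+25+33+10 = 126
Upland → Cedar → Pine → Maple → Vale → Fern: 30+9+24+14+33 = 110
Upland → Cedar → Pine → Maple → Fern → Vale: 30+9+24+25+33 = 121
Upland → Cedar → Pine → Vale → Maple → Fern: 30+9+10+14+25 = 88
Upland → Cedar → Pine → Vale → Fern → Maple: 30+9+10+33+25 = 107
Upland → Cedar → Pine → Fern → Maple → Vale: 30+9+26+25+14 = 104
Upland → Cedar → Pine → Fern → Vale → Maple: 30+9+26+33+14 = 112
Upland → Cedar → Vale → Maple → Pine → Fern: 30+19+14+24+26 = 113
Upland → Cedar → Vale → Maple → Fern → Pine: 30+19+14+25+26 = 114
… (106 more)
Upland → Maple → Vale → Pine → Cedar → Fern: 10+14+10+9+20 = 63  ← best
The minimum is 63.
One shortest path: Upland → Maple → Vale → Pine → Cedar → Fern.

Shortest open route: 63 km.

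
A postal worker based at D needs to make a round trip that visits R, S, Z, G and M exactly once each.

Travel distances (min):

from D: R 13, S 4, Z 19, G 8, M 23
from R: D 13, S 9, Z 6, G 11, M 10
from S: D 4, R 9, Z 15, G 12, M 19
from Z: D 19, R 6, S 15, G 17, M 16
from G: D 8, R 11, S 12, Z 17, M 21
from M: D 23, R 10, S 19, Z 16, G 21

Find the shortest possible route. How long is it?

Minimum total distance: 64 min.

There are 60 distinct closed tours to check (reversals are equivalent).
D → R → S → Z → G → M → D: 13+9+15+17+21+23 = 98
D → R → S → Z → M → G → D: 13+9+15+16+21+8 = 82
D → R → S → G → Z → M → D: 13+9+12+17+16+23 = 90
D → R → S → G → M → Z → D: 13+9+12+21+16+19 = 90
D → R → S → M → Z → G → D: 13+9+19+16+17+8 = 82
D → R → S → M → G → Z → D: 13+9+19+21+17+19 = 98
D → R → Z → S → G → M → D: 13+6+15+12+21+23 = 90
D → R → Z → S → M → G → D: 13+6+15+19+21+8 = 82
D → R → Z → G → S → M → D: 13+6+17+12+19+23 = 90
D → R → Z → G → M → S → D: 13+6+17+21+19+4 = 80
D → R → Z → M → S → G → D: 13+6+16+19+12+8 = 74
D → R → Z → M → G → S → D: 13+6+16+21+12+4 = 72
D → R → G → S → Z → M → D: 13+11+12+15+16+23 = 90
D → R → G → S → M → Z → D: 13+11+12+19+16+19 = 90
… (46 more)
D → S → R → Z → M → G → D: 4+9+6+16+21+8 = 64  ← best
The minimum is 64.
One optimal route: D → S → R → Z → M → G → D (or its reverse).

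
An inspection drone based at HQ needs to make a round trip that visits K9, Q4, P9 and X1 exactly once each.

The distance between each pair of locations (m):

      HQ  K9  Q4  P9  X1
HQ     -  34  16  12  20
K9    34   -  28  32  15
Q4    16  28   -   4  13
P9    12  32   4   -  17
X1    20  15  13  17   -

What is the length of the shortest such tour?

Minimum total distance: 78 m.

HQ → K9 → Q4 → P9 → X1 → HQ: 34+28+4+17+20 = 103
HQ → K9 → Q4 → X1 → P9 → HQ: 34+28+13+17+12 = 104
HQ → K9 → P9 → Q4 → X1 → HQ: 34+32+4+13+20 = 103
HQ → K9 → P9 → X1 → Q4 → HQ: 34+32+17+13+16 = 112
HQ → K9 → X1 → Q4 → P9 → HQ: 34+15+13+4+12 = 78
HQ → K9 → X1 → P9 → Q4 → HQ: 34+15+17+4+16 = 86
HQ → Q4 → K9 → P9 → X1 → HQ: 16+28+32+17+20 = 113
HQ → Q4 → K9 → X1 → P9 → HQ: 16+28+15+17+12 = 88
HQ → Q4 → P9 → K9 → X1 → HQ: 16+4+32+15+20 = 87
HQ → Q4 → X1 → K9 → P9 → HQ: 16+13+15+32+12 = 88
HQ → P9 → K9 → Q4 → X1 → HQ: 12+32+28+13+20 = 105
HQ → P9 → Q4 → K9 → X1 → HQ: 12+4+28+15+20 = 79
The minimum is 78.
One optimal route: HQ → K9 → X1 → Q4 → P9 → HQ (or its reverse).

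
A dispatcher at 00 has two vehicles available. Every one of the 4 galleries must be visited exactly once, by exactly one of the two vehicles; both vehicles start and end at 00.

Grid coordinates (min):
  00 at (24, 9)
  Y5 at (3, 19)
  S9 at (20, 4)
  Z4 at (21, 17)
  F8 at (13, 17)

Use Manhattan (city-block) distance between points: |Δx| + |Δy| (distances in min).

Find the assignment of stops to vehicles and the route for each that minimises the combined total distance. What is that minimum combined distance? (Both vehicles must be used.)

80 min — the smallest possible combined total.

Try each way of splitting the stops between the two vehicles (each non-empty) and, for each split, find the best tour for each vehicle:
  {Y5} + {S9, Z4, F8}: 62 + 48 = 110
  {S9} + {Y5, Z4, F8}: 18 + 62 = 80
  {Y5, S9} + {Z4, F8}: 72 + 38 = 110
  {Z4} + {Y5, S9, F8}: 22 + 72 = 94
  {Y5, Z4} + {S9, F8}: 62 + 48 = 110
  {S9, Z4} + {Y5, F8}: 34 + 62 = 96
  … (7 splits in total)
Best: vehicle 1 00 → S9 → 00 = 18; vehicle 2 00 → Y5 → F8 → Z4 → 00 = 62; combined 80.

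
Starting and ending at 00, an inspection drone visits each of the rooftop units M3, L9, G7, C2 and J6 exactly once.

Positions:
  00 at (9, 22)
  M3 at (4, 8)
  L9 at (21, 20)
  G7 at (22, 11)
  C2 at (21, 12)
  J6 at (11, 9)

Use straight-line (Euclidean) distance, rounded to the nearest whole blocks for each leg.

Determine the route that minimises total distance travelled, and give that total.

There are 60 distinct closed tours to check (reversals are equivalent).
00-M3-L9-G7-C2-J6-00: 15+21+9+1+10+13 = 69
00-M3-L9-G7-J6-C2-00: 15+21+9+11+10+16 = 82
00-M3-L9-C2-G7-J6-00: 15+21+8+1+11+13 = 69
00-M3-L9-C2-J6-G7-00: 15+21+8+10+11+17 = 82
00-M3-L9-J6-G7-C2-00: 15+21+15+11+1+16 = 79
00-M3-L9-J6-C2-G7-00: 15+21+15+10+1+17 = 79
00-M3-G7-L9-C2-J6-00: 15+18+9+8+10+13 = 73
00-M3-G7-L9-J6-C2-00: 15+18+9+15+10+16 = 83
00-M3-G7-C2-L9-J6-00: 15+18+1+8+15+13 = 70
00-M3-G7-C2-J6-L9-00: 15+18+1+10+15+12 = 71
00-M3-G7-J6-L9-C2-00: 15+18+11+15+8+16 = 83
00-M3-G7-J6-C2-L9-00: 15+18+11+10+8+12 = 74
00-M3-C2-L9-G7-J6-00: 15+17+8+9+11+13 = 73
00-M3-C2-L9-J6-G7-00: 15+17+8+15+11+17 = 83
… (46 more)
00-M3-J6-G7-C2-L9-00: 15+7+11+1+8+12 = 54  ← best
The minimum is 54.
One optimal route: 00 → M3 → J6 → G7 → C2 → L9 → 00 (or its reverse).

Minimum total distance: 54 blocks.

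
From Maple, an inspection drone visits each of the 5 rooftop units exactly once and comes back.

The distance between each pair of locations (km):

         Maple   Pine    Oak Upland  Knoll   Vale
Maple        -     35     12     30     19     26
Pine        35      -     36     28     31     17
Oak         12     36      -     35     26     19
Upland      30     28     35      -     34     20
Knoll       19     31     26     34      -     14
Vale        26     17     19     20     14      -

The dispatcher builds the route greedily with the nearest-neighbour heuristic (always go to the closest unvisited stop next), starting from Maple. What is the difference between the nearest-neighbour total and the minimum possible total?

The nearest-neighbour route is 9 km longer than optimal.

From Maple: Oak=12, Knoll=19, Vale=26, Upland=30, Pine=35 → choose Oak (12).
From Oak: Vale=19, Knoll=26, Upland=35, Pine=36 → choose Vale (19).
From Vale: Knoll=14, Pine=17, Upland=20 → choose Knoll (14).
From Knoll: Pine=31, Upland=34 → choose Pine (31).
From Pine: Upland=28 → choose Upland (28).
NN route Maple → Oak → Vale → Knoll → Pine → Upland → Maple costs 134.
Optimal: Maple → Oak → Upland → Pine → Vale → Knoll → Maple costs 125 (by enumerating all 60 distinct tours).
Excess = 134 − 125 = 9.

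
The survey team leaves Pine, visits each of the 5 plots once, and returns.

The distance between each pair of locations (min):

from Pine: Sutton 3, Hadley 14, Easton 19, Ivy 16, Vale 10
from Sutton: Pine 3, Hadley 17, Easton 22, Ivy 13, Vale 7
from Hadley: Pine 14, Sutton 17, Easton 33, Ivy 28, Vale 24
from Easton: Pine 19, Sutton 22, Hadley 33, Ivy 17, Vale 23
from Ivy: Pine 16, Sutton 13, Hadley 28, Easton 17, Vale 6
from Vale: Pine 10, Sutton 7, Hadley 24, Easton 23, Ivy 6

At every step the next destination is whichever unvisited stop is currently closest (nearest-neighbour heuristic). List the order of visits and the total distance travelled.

Total distance 80 min via the nearest-neighbour route Pine → Sutton → Vale → Ivy → Easton → Hadley → Pine.

Pine → [Sutton:3 / Vale:10 / Hadley:14 / Ivy:16 / Easton:19] → Sutton (3)
Sutton → [Vale:7 / Ivy:13 / Hadley:17 / Easton:22] → Vale (7)
Vale → [Ivy:6 / Easton:23 / Hadley:24] → Ivy (6)
Ivy → [Easton:17 / Hadley:28] → Easton (17)
Easton → [Hadley:33] → Hadley (33)
Return Hadley→Pine: 14.
Total = 3 + 7 + 6 + 17 + 33 + 14 = 80.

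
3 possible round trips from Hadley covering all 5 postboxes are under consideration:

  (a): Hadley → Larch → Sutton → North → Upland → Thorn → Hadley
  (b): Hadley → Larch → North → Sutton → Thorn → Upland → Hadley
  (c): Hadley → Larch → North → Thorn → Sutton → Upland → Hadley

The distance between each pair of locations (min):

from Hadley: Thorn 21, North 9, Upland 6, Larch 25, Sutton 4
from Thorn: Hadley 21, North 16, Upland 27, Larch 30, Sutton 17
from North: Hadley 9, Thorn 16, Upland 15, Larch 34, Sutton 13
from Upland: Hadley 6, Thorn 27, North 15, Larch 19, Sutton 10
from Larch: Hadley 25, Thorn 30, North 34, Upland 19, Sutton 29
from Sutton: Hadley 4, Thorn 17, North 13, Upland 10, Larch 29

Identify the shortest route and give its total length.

(a): 25 + 29 + 13 + 15 + 27 + 21 = 130
(b): 25 + 34 + 13 + 17 + 27 + 6 = 122
(c): 25 + 34 + 16 + 17 + 10 + 6 = 108

108 min — (c) is the shortest.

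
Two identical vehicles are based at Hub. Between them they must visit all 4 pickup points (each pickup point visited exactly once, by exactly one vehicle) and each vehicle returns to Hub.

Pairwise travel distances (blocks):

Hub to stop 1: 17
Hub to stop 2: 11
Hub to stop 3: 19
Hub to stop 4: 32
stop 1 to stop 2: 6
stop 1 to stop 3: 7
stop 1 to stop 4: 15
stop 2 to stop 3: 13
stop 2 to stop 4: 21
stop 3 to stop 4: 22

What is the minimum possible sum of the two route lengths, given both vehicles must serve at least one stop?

95 blocks — the smallest possible combined total.

There are 2^3 − 1 = 7 ways to divide the 4 stops into two non-empty groups. For each, the best each vehicle can do is its own shortest tour through its group:
  {stop 1} + {stop 2, stop 3, stop 4}: 34 + 73 = 107
  {stop 2} + {stop 1, stop 3, stop 4}: 22 + 73 = 95
  {stop 1, stop 2} + {stop 3, stop 4}: 34 + 73 = 107
  {stop 3} + {stop 1, stop 2, stop 4}: 38 + 64 = 102
  {stop 1, stop 3} + {stop 2, stop 4}: 43 + 64 = 107
  {stop 2, stop 3} + {stop 1, stop 4}: 43 + 64 = 107
  … (7 splits in total)
Best: vehicle 1 Hub → stop 2 → Hub = 22; vehicle 2 Hub → stop 1 → stop 4 → stop 3 → Hub = 73; combined 95.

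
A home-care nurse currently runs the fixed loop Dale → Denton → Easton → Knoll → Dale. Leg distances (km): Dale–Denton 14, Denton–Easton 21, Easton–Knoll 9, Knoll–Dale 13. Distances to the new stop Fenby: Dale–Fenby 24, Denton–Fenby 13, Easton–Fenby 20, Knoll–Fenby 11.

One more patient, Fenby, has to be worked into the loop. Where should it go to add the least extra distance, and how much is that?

Insertion cost between consecutive stops i–j is d(i,Fenby) + d(Fenby,j) − d(i,j):
  between Dale and Denton: 24 + 13 − 14 = 23
  between Denton and Easton: 13 + 20 − 21 = 12
  between Easton and Knoll: 20 + 11 − 9 = 22
  between Knoll and Dale: 11 + 24 − 13 = 22
Cheapest insertion is between Denton and Easton, adding 12.
New total = 57 + 12 = 69.

Adding 12 km by placing Fenby on the Denton–Easton leg.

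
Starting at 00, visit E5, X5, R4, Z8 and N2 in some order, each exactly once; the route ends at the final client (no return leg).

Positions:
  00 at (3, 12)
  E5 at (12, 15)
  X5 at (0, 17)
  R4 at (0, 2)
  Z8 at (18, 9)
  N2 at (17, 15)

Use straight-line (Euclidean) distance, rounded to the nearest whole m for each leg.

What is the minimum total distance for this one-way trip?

Minimum one-way distance = 48 m.

There are 5! = 120 possible orderings.
00 - E5 - X5 - R4 - Z8 - N2: 9+12+15+19+6 = 61
00 - E5 - X5 - R4 - N2 - Z8: 9+12+15+21+6 = 63
00 - E5 - X5 - Z8 - R4 - N2: 9+12+20+19+21 = 81
00 - E5 - X5 - Z8 - N2 - R4: 9+12+20+6+21 = 68
00 - E5 - X5 - N2 - R4 - Z8: 9+12+17+21+19 = 78
00 - E5 - X5 - N2 - Z8 - R4: 9+12+17+6+19 = 63
00 - E5 - R4 - X5 - Z8 - N2: 9+18+15+20+6 = 68
00 - E5 - R4 - X5 - N2 - Z8: 9+18+15+17+6 = 65
00 - E5 - R4 - Z8 - X5 - N2: 9+18+19+20+17 = 83
00 - E5 - R4 - Z8 - N2 - X5: 9+18+19+6+17 = 69
00 - E5 - R4 - N2 - X5 - Z8: 9+18+21+17+20 = 85
00 - E5 - R4 - N2 - Z8 - X5: 9+18+21+6+20 = 74
00 - E5 - Z8 - X5 - R4 - N2: 9+8+20+15+21 = 73
00 - E5 - Z8 - X5 - N2 - R4: 9+8+20+17+21 = 75
… (106 more)
00 - X5 - E5 - N2 - Z8 - R4: 6+12+5+6+19 = 48  ← best
The minimum is 48.
One shortest path: 00 → X5 → E5 → N2 → Z8 → R4.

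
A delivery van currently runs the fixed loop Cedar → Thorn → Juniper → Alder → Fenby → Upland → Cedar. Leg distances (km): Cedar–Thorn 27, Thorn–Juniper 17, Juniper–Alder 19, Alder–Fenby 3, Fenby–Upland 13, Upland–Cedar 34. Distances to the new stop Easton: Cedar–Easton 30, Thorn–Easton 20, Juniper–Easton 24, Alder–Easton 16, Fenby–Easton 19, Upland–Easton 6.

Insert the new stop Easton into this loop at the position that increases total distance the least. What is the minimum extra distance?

Insertion cost between consecutive stops i–j is d(i,Easton) + d(Easton,j) − d(i,j):
  between Cedar and Thorn: 30 + 20 − 27 = 23
  between Thorn and Juniper: 20 + 24 − 17 = 27
  between Juniper and Alder: 24 + 16 − 19 = 21
  between Alder and Fenby: 16 + 19 − 3 = 32
  between Fenby and Upland: 19 + 6 − 13 = 12
  between Upland and Cedar: 6 + 30 − 34 = 2
Cheapest insertion is between Upland and Cedar, adding 2.
New total = 113 + 2 = 115.

Adding 2 km by placing Easton on the Upland–Cedar leg.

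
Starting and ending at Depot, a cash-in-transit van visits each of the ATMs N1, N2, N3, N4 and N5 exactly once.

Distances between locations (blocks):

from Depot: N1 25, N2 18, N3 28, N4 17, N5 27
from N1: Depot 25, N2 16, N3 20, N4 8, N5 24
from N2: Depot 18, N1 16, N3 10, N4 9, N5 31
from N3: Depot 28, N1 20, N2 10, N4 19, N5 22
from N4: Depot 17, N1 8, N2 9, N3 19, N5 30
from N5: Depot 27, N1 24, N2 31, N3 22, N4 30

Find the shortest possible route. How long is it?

There are 60 distinct closed tours to check (reversals are equivalent).
Depot → N1 → N2 → N3 → N4 → N5 → Depot: 25+16+10+19+30+27 = 127
Depot → N1 → N2 → N3 → N5 → N4 → Depot: 25+16+10+22+30+17 = 120
Depot → N1 → N2 → N4 → N3 → N5 → Depot: 25+16+9+19+22+27 = 118
Depot → N1 → N2 → N4 → N5 → N3 → Depot: 25+16+9+30+22+28 = 130
Depot → N1 → N2 → N5 → N3 → N4 → Depot: 25+16+31+22+19+17 = 130
Depot → N1 → N2 → N5 → N4 → N3 → Depot: 25+16+31+30+19+28 = 149
Depot → N1 → N3 → N2 → N4 → N5 → Depot: 25+20+10+9+30+27 = 121
Depot → N1 → N3 → N2 → N5 → N4 → Depot: 25+20+10+31+30+17 = 133
Depot → N1 → N3 → N4 → N2 → N5 → Depot: 25+20+19+9+31+27 = 131
Depot → N1 → N3 → N4 → N5 → N2 → Depot: 25+20+19+30+31+18 = 143
Depot → N1 → N3 → N5 → N2 → N4 → Depot: 25+20+22+31+9+17 = 124
Depot → N1 → N3 → N5 → N4 → N2 → Depot: 25+20+22+30+9+18 = 124
Depot → N1 → N4 → N2 → N3 → N5 → Depot: 25+8+9+10+22+27 = 101
Depot → N1 → N4 → N2 → N5 → N3 → Depot: 25+8+9+31+22+28 = 123
… (46 more)
Depot → N2 → N3 → N5 → N1 → N4 → Depot: 18+10+22+24+8+17 = 99  ← best
The minimum is 99.
One optimal route: Depot → N2 → N3 → N5 → N1 → N4 → Depot (or its reverse).

Shortest round trip = 99 blocks.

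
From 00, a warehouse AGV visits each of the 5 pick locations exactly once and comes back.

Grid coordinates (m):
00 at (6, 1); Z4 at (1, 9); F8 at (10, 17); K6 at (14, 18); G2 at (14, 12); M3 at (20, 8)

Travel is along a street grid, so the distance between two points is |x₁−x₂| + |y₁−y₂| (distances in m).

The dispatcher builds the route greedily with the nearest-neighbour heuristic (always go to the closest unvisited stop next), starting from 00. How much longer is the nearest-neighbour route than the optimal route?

8 m longer than the optimal tour.

From 00: Z4=13, G2=19, F8=20, M3=21, K6=25 → choose Z4 (13).
From Z4: G2=16, F8=17, M3=20, K6=22 → choose G2 (16).
From G2: K6=6, F8=9, M3=10 → choose K6 (6).
From K6: F8=5, M3=16 → choose F8 (5).
From F8: M3=19 → choose M3 (19).
NN route 00 → Z4 → G2 → K6 → F8 → M3 → 00 costs 80.
Optimal: 00 → Z4 → F8 → K6 → G2 → M3 → 00 costs 72 (by enumerating all 60 distinct tours).
Excess = 80 − 72 = 8.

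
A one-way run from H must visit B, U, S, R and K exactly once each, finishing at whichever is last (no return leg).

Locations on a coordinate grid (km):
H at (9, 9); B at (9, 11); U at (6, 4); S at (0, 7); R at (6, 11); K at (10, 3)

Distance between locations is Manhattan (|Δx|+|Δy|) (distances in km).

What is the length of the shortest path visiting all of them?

There are 5! = 120 possible orderings.
H - B - U - S - R - K: 2+10+9+10+12 = 43
H - B - U - S - K - R: 2+10+9+14+12 = 47
H - B - U - R - S - K: 2+10+7+10+14 = 43
H - B - U - R - K - S: 2+10+7+12+14 = 45
H - B - U - K - S - R: 2+10+5+14+10 = 41
H - B - U - K - R - S: 2+10+5+12+10 = 39
H - B - S - U - R - K: 2+13+9+7+12 = 43
H - B - S - U - K - R: 2+13+9+5+12 = 41
H - B - S - R - U - K: 2+13+10+7+5 = 37
H - B - S - R - K - U: 2+13+10+12+5 = 42
H - B - S - K - U - R: 2+13+14+5+7 = 41
H - B - S - K - R - U: 2+13+14+12+7 = 48
H - B - R - U - S - K: 2+3+7+9+14 = 35
H - B - R - U - K - S: 2+3+7+5+14 = 31
… (106 more)
H - B - R - S - U - K: 2+3+10+9+5 = 29  ← best
The minimum is 29.
One shortest path: H → B → R → S → U → K.

Minimum one-way distance = 29 km.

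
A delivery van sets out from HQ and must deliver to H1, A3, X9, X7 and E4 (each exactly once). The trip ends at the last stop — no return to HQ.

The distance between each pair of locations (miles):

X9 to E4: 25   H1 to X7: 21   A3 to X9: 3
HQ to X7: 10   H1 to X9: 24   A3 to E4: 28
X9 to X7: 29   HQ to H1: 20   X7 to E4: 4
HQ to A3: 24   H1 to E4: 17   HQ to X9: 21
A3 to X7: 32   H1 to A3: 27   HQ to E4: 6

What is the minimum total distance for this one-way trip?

There are 5! = 120 possible orderings.
HQ → H1 → A3 → X9 → X7 → E4: 20+27+3+29+4 = 83
HQ → H1 → A3 → X9 → E4 → X7: 20+27+3+25+4 = 79
HQ → H1 → A3 → X7 → X9 → E4: 20+27+32+29+25 = 133
HQ → H1 → A3 → X7 → E4 → X9: 20+27+32+4+25 = 108
HQ → H1 → A3 → E4 → X9 → X7: 20+27+28+25+29 = 129
HQ → H1 → A3 → E4 → X7 → X9: 20+27+28+4+29 = 108
HQ → H1 → X9 → A3 → X7 → E4: 20+24+3+32+4 = 83
HQ → H1 → X9 → A3 → E4 → X7: 20+24+3+28+4 = 79
HQ → H1 → X9 → X7 → A3 → E4: 20+24+29+32+28 = 133
HQ → H1 → X9 → X7 → E4 → A3: 20+24+29+4+28 = 105
HQ → H1 → X9 → E4 → A3 → X7: 20+24+25+28+32 = 129
HQ → H1 → X9 → E4 → X7 → A3: 20+24+25+4+32 = 105
HQ → H1 → X7 → A3 → X9 → E4: 20+21+32+3+25 = 101
HQ → H1 → X7 → A3 → E4 → X9: 20+21+32+28+25 = 126
… (106 more)
HQ → X7 → E4 → H1 → X9 → A3: 10+4+17+24+3 = 58  ← best
The minimum is 58.
One shortest path: HQ → X7 → E4 → H1 → X9 → A3.

Shortest open route: 58 miles.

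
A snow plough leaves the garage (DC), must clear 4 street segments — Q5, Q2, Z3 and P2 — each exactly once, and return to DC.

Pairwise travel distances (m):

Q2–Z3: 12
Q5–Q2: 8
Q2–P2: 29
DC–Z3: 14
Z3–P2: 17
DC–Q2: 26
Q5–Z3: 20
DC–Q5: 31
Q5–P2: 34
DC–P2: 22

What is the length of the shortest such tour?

With 4 stops there are 4!/2 = 12 distinct round trips (a route and its reverse cost the same).
DC → Q5 → Q2 → Z3 → P2 → DC: 31+8+12+17+22 = 90
DC → Q5 → Q2 → P2 → Z3 → DC: 31+8+29+17+14 = 99
DC → Q5 → Z3 → Q2 → P2 → DC: 31+20+12+29+22 = 114
DC → Q5 → Z3 → P2 → Q2 → DC: 31+20+17+29+26 = 123
DC → Q5 → P2 → Q2 → Z3 → DC: 31+34+29+12+14 = 120
DC → Q5 → P2 → Z3 → Q2 → DC: 31+34+17+12+26 = 120
DC → Q2 → Q5 → Z3 → P2 → DC: 26+8+20+17+22 = 93
DC → Q2 → Q5 → P2 → Z3 → DC: 26+8+34+17+14 = 99
DC → Q2 → Z3 → Q5 → P2 → DC: 26+12+20+34+22 = 114
DC → Q2 → P2 → Q5 → Z3 → DC: 26+29+34+20+14 = 123
DC → Z3 → Q5 → Q2 → P2 → DC: 14+20+8+29+22 = 93
DC → Z3 → Q2 → Q5 → P2 → DC: 14+12+8+34+22 = 90
The minimum is 90.
One optimal route: DC → Q5 → Q2 → Z3 → P2 → DC (or its reverse).

90 m — the shortest possible round trip.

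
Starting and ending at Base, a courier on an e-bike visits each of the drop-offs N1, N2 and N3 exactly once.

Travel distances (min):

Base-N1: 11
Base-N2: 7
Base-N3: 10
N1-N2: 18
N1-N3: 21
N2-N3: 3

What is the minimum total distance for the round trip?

Shortest round trip = 42 min.

There are 3 distinct closed tours to check (reversals are equivalent).
Base-N1-N2-N3-Base: 11+18+3+10 = 42
Base-N1-N3-N2-Base: 11+21+3+7 = 42
Base-N2-N1-N3-Base: 7+18+21+10 = 56
The minimum is 42.
One optimal route: Base → N1 → N2 → N3 → Base (or its reverse).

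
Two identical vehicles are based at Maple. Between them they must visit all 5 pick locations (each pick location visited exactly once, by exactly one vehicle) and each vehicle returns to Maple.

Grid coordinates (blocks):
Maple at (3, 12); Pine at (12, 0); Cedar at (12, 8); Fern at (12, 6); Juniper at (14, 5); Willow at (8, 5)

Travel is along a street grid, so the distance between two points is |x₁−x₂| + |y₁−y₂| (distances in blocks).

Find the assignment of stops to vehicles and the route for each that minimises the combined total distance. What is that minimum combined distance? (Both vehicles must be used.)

70 blocks — the smallest possible combined total.

Try each way of splitting the stops between the two vehicles (each non-empty) and, for each split, find the best tour for each vehicle:
  {Pine} + {Cedar, Fern, Juniper, Willow}: 42 + 36 = 78
  {Cedar} + {Pine, Fern, Juniper, Willow}: 26 + 46 = 72
  {Pine, Cedar} + {Fern, Juniper, Willow}: 42 + 36 = 78
  {Fern} + {Pine, Cedar, Juniper, Willow}: 30 + 46 = 76
  {Pine, Fern} + {Cedar, Juniper, Willow}: 42 + 36 = 78
  {Cedar, Fern} + {Pine, Juniper, Willow}: 30 + 46 = 76
  … (15 splits in total)
  {Pine, Cedar, Fern, Juniper} + {Willow}: 46 + 24 = 70  ← best
Best: vehicle 1 Maple → Pine → Juniper → Fern → Cedar → Maple = 46; vehicle 2 Maple → Willow → Maple = 24; combined 70.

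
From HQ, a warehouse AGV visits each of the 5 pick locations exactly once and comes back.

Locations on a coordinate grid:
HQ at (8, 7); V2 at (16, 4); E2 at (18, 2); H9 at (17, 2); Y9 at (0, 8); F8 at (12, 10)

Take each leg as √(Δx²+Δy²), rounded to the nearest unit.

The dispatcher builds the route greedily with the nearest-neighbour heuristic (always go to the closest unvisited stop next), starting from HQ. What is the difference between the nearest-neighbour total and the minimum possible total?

From HQ: F8=5, Y9=8, V2=9, H9=10, E2=11 → choose F8 (5).
From F8: V2=7, H9=9, E2=10, Y9=12 → choose V2 (7).
From V2: H9=2, E2=3, Y9=16 → choose H9 (2).
From H9: E2=1, Y9=18 → choose E2 (1).
From E2: Y9=19 → choose Y9 (19).
NN route HQ → F8 → V2 → H9 → E2 → Y9 → HQ costs 42.
Optimal: HQ → E2 → H9 → V2 → F8 → Y9 → HQ costs 41 (by enumerating all 60 distinct tours).
Excess = 42 − 41 = 1.

Excess over optimum: 1.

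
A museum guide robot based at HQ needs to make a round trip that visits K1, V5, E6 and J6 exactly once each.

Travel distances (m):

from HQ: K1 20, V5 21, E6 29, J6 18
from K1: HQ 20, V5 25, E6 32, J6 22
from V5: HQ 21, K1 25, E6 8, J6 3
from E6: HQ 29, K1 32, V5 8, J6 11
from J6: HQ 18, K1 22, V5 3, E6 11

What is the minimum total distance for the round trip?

Shortest round trip = 81 m.

There are 12 distinct closed tours to check (reversals are equivalent).
HQ - K1 - V5 - E6 - J6 - HQ: 20+25+8+11+18 = 82
HQ - K1 - V5 - J6 - E6 - HQ: 20+25+3+11+29 = 88
HQ - K1 - E6 - V5 - J6 - HQ: 20+32+8+3+18 = 81
HQ - K1 - E6 - J6 - V5 - HQ: 20+32+11+3+21 = 87
HQ - K1 - J6 - V5 - E6 - HQ: 20+22+3+8+29 = 82
HQ - K1 - J6 - E6 - V5 - HQ: 20+22+11+8+21 = 82
HQ - V5 - K1 - E6 - J6 - HQ: 21+25+32+11+18 = 107
HQ - V5 - K1 - J6 - E6 - HQ: 21+25+22+11+29 = 108
HQ - V5 - E6 - K1 - J6 - HQ: 21+8+32+22+18 = 101
HQ - V5 - J6 - K1 - E6 - HQ: 21+3+22+32+29 = 107
HQ - E6 - K1 - V5 - J6 - HQ: 29+32+25+3+18 = 107
HQ - E6 - V5 - K1 - J6 - HQ: 29+8+25+22+18 = 102
The minimum is 81.
One optimal route: HQ → K1 → E6 → V5 → J6 → HQ (or its reverse).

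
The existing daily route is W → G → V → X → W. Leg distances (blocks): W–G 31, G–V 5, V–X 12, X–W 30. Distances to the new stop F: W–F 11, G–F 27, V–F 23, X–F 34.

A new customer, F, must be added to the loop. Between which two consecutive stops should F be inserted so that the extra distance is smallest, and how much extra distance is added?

Insertion cost between consecutive stops i–j is d(i,F) + d(F,j) − d(i,j):
  between W and G: 11 + 27 − 31 = 7
  between G and V: 27 + 23 − 5 = 45
  between V and X: 23 + 34 − 12 = 45
  between X and W: 34 + 11 − 30 = 15
Cheapest insertion is between W and G, adding 7.
New total = 78 + 7 = 85.

Minimum extra distance: 7 blocks, inserting F between W and G.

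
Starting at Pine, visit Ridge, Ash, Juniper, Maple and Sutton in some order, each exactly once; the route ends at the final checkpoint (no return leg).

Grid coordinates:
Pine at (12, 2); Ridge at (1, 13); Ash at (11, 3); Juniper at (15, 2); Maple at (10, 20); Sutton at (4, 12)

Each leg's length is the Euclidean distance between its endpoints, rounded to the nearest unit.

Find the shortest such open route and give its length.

There are 5! = 120 possible orderings.
Pine - Ridge - Ash - Juniper - Maple - Sutton: 16+14+4+19+10 = 63
Pine - Ridge - Ash - Juniper - Sutton - Maple: 16+14+4+15+10 = 59
Pine - Ridge - Ash - Maple - Juniper - Sutton: 16+14+17+19+15 = 81
Pine - Ridge - Ash - Maple - Sutton - Juniper: 16+14+17+10+15 = 72
Pine - Ridge - Ash - Sutton - Juniper - Maple: 16+14+11+15+19 = 75
Pine - Ridge - Ash - Sutton - Maple - Juniper: 16+14+11+10+19 = 70
Pine - Ridge - Juniper - Ash - Maple - Sutton: 16+18+4+17+10 = 65
Pine - Ridge - Juniper - Ash - Sutton - Maple: 16+18+4+11+10 = 59
Pine - Ridge - Juniper - Maple - Ash - Sutton: 16+18+19+17+11 = 81
Pine - Ridge - Juniper - Maple - Sutton - Ash: 16+18+19+10+11 = 74
Pine - Ridge - Juniper - Sutton - Ash - Maple: 16+18+15+11+17 = 77
Pine - Ridge - Juniper - Sutton - Maple - Ash: 16+18+15+10+17 = 76
Pine - Ridge - Maple - Ash - Juniper - Sutton: 16+11+17+4+15 = 63
Pine - Ridge - Maple - Ash - Sutton - Juniper: 16+11+17+11+15 = 70
… (106 more)
Pine - Juniper - Ash - Sutton - Ridge - Maple: 3+4+11+3+11 = 32  ← best
The minimum is 32.
One shortest path: Pine → Juniper → Ash → Sutton → Ridge → Maple.

32 — the minimum one-way total.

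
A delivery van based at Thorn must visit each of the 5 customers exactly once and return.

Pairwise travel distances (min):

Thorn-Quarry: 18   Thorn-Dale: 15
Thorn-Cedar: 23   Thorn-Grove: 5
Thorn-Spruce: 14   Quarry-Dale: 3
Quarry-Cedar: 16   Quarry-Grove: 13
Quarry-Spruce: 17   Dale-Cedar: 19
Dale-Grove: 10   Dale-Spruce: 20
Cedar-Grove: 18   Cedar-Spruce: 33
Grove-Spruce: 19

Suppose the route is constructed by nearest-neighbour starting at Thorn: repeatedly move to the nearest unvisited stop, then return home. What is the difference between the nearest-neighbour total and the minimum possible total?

Excess over optimum: 5 min.

Thorn: Grove=5, Spruce=14, Dale=15, Quarry=18, Cedar=23 ⇒ Grove
Grove: Dale=10, Quarry=13, Cedar=18, Spruce=19 ⇒ Dale
Dale: Quarry=3, Cedar=19, Spruce=20 ⇒ Quarry
Quarry: Cedar=16, Spruce=17 ⇒ Cedar
Cedar: Spruce=33 ⇒ Spruce
NN route Thorn → Grove → Dale → Quarry → Cedar → Spruce → Thorn costs 81.
Optimal: Thorn → Grove → Cedar → Quarry → Dale → Spruce → Thorn costs 76 (by enumerating all 60 distinct tours).
Excess = 81 − 76 = 5.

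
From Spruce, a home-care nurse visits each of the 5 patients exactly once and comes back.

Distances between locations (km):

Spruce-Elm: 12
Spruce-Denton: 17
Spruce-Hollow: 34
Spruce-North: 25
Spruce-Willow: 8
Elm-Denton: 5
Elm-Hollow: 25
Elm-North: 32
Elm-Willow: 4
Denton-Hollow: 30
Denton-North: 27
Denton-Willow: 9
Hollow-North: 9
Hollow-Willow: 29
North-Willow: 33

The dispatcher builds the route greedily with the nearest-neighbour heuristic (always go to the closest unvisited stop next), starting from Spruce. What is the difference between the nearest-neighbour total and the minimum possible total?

The nearest-neighbour route is 6 km longer than optimal.

Spruce: Willow=8, Elm=12, Denton=17, North=25, Hollow=34 ⇒ Willow
Willow: Elm=4, Denton=9, Hollow=29, North=33 ⇒ Elm
Elm: Denton=5, Hollow=25, North=32 ⇒ Denton
Denton: North=27, Hollow=30 ⇒ North
North: Hollow=9 ⇒ Hollow
NN route Spruce → Willow → Elm → Denton → North → Hollow → Spruce costs 87.
Optimal: Spruce → North → Hollow → Elm → Denton → Willow → Spruce costs 81 (by enumerating all 60 distinct tours).
Excess = 87 − 81 = 6.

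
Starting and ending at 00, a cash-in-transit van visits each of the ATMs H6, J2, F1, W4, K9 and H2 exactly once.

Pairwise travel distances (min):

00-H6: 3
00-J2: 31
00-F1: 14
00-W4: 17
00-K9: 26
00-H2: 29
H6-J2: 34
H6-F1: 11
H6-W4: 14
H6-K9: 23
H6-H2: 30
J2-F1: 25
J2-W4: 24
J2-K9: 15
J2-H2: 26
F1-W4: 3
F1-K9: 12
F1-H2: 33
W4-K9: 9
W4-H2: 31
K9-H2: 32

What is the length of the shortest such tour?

Minimum total distance: 96 min.

There are 360 distinct closed tours to check (reversals are equivalent).
00-H6-J2-F1-W4-K9-H2-00: 3+34+25+3+9+32+29 = 135
00-H6-J2-F1-W4-H2-K9-00: 3+34+25+3+31+32+26 = 154
00-H6-J2-F1-K9-W4-H2-00: 3+34+25+12+9+31+29 = 143
00-H6-J2-F1-K9-H2-W4-00: 3+34+25+12+32+31+17 = 154
00-H6-J2-F1-H2-W4-K9-00: 3+34+25+33+31+9+26 = 161
00-H6-J2-F1-H2-K9-W4-00: 3+34+25+33+32+9+17 = 153
00-H6-J2-W4-F1-K9-H2-00: 3+34+24+3+12+32+29 = 137
00-H6-J2-W4-F1-H2-K9-00: 3+34+24+3+33+32+26 = 155
… (352 more)
00-H6-F1-W4-K9-J2-H2-00: 3+11+3+9+15+26+29 = 96  ← best
The minimum is 96.
One optimal route: 00 → H6 → F1 → W4 → K9 → J2 → H2 → 00 (or its reverse).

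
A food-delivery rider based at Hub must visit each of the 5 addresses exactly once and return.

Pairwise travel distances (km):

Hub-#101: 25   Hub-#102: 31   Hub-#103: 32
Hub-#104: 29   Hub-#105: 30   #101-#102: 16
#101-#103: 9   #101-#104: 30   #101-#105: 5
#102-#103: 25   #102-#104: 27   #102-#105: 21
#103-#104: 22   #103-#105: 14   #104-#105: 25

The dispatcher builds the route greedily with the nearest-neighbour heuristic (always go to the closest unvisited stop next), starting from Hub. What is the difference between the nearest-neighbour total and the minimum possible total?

The nearest-neighbour route is 7 km longer than optimal.

Hub: #101=25, #104=29, #105=30, #102=31, #103=32 ⇒ #101
#101: #105=5, #103=9, #102=16, #104=30 ⇒ #105
#105: #103=14, #102=21, #104=25 ⇒ #103
#103: #104=22, #102=25 ⇒ #104
#104: #102=27 ⇒ #102
NN route Hub → #101 → #105 → #103 → #104 → #102 → Hub costs 124.
Optimal: Hub → #102 → #101 → #105 → #103 → #104 → Hub costs 117 (by enumerating all 60 distinct tours).
Excess = 124 − 117 = 7.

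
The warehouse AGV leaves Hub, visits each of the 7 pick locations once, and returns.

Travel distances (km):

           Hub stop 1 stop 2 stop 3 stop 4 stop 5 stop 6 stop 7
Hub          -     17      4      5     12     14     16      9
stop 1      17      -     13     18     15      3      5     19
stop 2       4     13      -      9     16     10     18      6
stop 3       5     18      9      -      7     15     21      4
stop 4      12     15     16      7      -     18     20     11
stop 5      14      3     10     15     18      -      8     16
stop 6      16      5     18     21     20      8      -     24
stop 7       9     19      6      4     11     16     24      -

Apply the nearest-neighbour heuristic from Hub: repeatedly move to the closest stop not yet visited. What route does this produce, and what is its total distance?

From Hub: distances to unvisited — stop 2=4, stop 3=5, stop 7=9, stop 4=12, stop 5=14, stop 6=16, stop 1=17. Nearest is stop 2 (4).
From stop 2: distances to unvisited — stop 7=6, stop 3=9, stop 5=10, stop 1=13, stop 4=16, stop 6=18. Nearest is stop 7 (6).
From stop 7: distances to unvisited — stop 3=4, stop 4=11, stop 5=16, stop 1=19, stop 6=24. Nearest is stop 3 (4).
From stop 3: distances to unvisited — stop 4=7, stop 5=15, stop 1=18, stop 6=21. Nearest is stop 4 (7).
From stop 4: distances to unvisited — stop 1=15, stop 5=18, stop 6=20. Nearest is stop 1 (15).
From stop 1: distances to unvisited — stop 5=3, stop 6=5. Nearest is stop 5 (3).
From stop 5: distances to unvisited — stop 6=8. Nearest is stop 6 (8).
Return stop 6→Hub: 16.
Total = 4 + 6 + 4 + 7 + 15 + 3 + 8 + 16 = 63.

Nearest-neighbour total = 63 km; route Hub → stop 2 → stop 7 → stop 3 → stop 4 → stop 1 → stop 5 → stop 6 → Hub.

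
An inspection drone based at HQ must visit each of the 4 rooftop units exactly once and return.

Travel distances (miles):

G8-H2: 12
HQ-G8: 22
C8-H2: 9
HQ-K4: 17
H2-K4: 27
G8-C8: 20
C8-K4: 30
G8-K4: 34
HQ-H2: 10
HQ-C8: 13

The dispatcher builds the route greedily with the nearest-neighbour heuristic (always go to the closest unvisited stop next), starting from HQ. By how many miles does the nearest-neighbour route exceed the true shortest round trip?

From HQ: H2=10, C8=13, K4=17, G8=22 → choose H2 (10).
From H2: C8=9, G8=12, K4=27 → choose C8 (9).
From C8: G8=20, K4=30 → choose G8 (20).
From G8: K4=34 → choose K4 (34).
NN route HQ → H2 → C8 → G8 → K4 → HQ costs 90.
Optimal: HQ → C8 → H2 → G8 → K4 → HQ costs 85 (by enumerating all 12 distinct tours).
Excess = 90 − 85 = 5.

Excess over optimum: 5 miles.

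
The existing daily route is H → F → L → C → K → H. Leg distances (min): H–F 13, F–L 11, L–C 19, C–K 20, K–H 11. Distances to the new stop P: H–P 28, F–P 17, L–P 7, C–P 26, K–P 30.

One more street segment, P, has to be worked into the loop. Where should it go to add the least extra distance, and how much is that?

Minimum extra distance: 13 min, inserting P between F and L.

Insertion cost between consecutive stops i–j is d(i,P) + d(P,j) − d(i,j):
  between H and F: 28 + 17 − 13 = 32
  between F and L: 17 + 7 − 11 = 13
  between L and C: 7 + 26 − 19 = 14
  between C and K: 26 + 30 − 20 = 36
  between K and H: 30 + 28 − 11 = 47
Cheapest insertion is between F and L, adding 13.
New total = 74 + 13 = 87.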